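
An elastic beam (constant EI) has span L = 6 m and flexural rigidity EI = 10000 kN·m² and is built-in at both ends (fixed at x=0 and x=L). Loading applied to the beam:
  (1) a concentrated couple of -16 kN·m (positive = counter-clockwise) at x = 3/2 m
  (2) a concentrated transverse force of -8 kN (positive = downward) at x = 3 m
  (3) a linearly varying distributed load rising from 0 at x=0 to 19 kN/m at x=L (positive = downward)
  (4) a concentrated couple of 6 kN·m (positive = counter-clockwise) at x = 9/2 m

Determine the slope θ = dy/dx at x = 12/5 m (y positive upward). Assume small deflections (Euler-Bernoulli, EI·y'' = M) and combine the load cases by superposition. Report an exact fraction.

θ(12/5) = -12087/12500000 rad

Load 1 — applied couple M₀=-16 kN·m at a=3/2 m (b=L-a=9/2):
  θ_1 = (R_Ax²/2 - M_Ax - M₀(x-a))/EI  [x>a] with R_A=-3, M_A=3 = ((-3)·(12/5)²/2 - 3·(12/5) - (-16)·((12/5)-(3/2)))/10000 = -9/62500 rad
Load 2 — point force P=-8 kN at a=3 m (b=L-a=3):
  θ_2 = -Pb²x(2aL-(3a+b)x)/(2L³EI)  [x≤a] = -(-8)·3²·(12/5)·(2·3·6-(3·3+3)·(12/5))/(2·6³·10000) = 9/31250 rad
Load 3 — triangular load w₀=19 kN/m (0→w₀ over full span):
  θ_3 = -w₀(2x(L-x)(L-2x)(x+2L)+x²(L-x)²)/(120LEI) = -19·(2·(12/5)·(6-(12/5))·(6-2·(12/5))·((12/5)+2·6)+(12/5)²·(6-(12/5))²)/(120·6·10000) = -1539/1562500 rad
Load 4 — applied couple M₀=6 kN·m at a=9/2 m (b=L-a=3/2):
  θ_4 = (R_Ax²/2 - M_Ax)/EI  [x≤a] with R_A=9/8, M_A=15/8 = ((9/8)·(12/5)²/2 - (15/8)·(12/5))/10000 = -63/500000 rad
Superposition: θ = Σ θ_i = -12087/12500000 rad ≈ -0.000967 rad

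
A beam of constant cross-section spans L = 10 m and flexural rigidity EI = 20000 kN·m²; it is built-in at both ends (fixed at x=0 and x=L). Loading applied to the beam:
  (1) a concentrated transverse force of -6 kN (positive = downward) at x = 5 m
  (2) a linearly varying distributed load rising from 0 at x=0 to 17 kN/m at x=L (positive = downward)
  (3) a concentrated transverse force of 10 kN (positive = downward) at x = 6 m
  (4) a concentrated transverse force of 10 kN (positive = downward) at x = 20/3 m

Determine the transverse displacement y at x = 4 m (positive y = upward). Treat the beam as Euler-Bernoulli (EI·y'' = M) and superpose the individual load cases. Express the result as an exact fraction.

Load 1 — point force P=-6 kN at a=5 m (b=L-a=5):
  y_1 = -Pb²x²(3aL-(3a+b)x)/(6L³EI)  [x≤a] = -(-6)·5²·4²·(3·5·10-(3·5+5)·4)/(6·10³·20000) = 7/5000 m
Load 2 — triangular load w₀=17 kN/m (0→w₀ over full span):
  y_2 = -w₀x²(L-x)²(x+2L)/(120LEI) = -17·4²·(10-4)²·(4+2·10)/(120·10·20000) = -153/15625 m
Load 3 — point force P=10 kN at a=6 m (b=L-a=4):
  y_3 = -Pb²x²(3aL-(3a+b)x)/(6L³EI)  [x≤a] = -10·4²·4²·(3·6·10-(3·6+4)·4)/(6·10³·20000) = -92/46875 m
Load 4 — point force P=10 kN at a=20/3 m (b=L-a=10/3):
  y_4 = -Pb²x²(3aL-(3a+b)x)/(6L³EI)  [x≤a] = -10·(10/3)²·4²·(3·(20/3)·10-(3·(20/3)+(10/3))·4)/(6·10³·20000) = -16/10125 m
Superposition: y = Σ y_i = -120841/10125000 m ≈ -0.011935 m

y(4) = -120841/10125000 m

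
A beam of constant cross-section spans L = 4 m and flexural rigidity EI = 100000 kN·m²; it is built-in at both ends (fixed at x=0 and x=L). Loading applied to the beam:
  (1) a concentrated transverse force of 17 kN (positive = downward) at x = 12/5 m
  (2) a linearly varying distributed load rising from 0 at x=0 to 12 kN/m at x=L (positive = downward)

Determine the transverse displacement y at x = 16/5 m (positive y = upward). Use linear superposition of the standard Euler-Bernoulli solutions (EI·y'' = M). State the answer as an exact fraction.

Load 1 — point force P=17 kN at a=12/5 m (b=L-a=8/5):
  y_1 = -Pa²(L-x)²(3bL-(3b+a)(L-x))/(6L³EI)  [x>a] = -17·(12/5)²·(4-(16/5))²·(3·(8/5)·4-(3·(8/5)+(12/5))·(4-(16/5)))/(6·4³·100000) = -1071/48828125 m
Load 2 — triangular load w₀=12 kN/m (0→w₀ over full span):
  y_2 = -w₀x²(L-x)²(x+2L)/(120LEI) = -12·(16/5)²·(4-(16/5))²·((16/5)+2·4)/(120·4·100000) = -896/48828125 m
Superposition: y = Σ y_i = -1967/48828125 m ≈ -0.000040 m

y(16/5) = -1967/48828125 m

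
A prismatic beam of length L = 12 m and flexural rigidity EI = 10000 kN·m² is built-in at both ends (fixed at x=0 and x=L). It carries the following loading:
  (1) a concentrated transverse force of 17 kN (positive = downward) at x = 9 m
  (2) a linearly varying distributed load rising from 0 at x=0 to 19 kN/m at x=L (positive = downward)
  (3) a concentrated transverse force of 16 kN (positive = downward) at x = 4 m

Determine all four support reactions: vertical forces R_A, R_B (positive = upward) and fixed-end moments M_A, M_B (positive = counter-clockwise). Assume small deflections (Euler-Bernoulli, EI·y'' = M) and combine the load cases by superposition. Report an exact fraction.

R_A = 210419/4320 kN, M_A = 93029/720 kN·m, R_B = 424621/4320 kN, M_B = -129391/720 kN·m

Load 1 — point force P=17 kN at a=9 m (b=L-a=3):
  R_A = Pb²(3a+b)/L³ = 17·3²·(3·9+3)/12³ = 85/32 kN
  M_A = Pab²/L² = 17·9·3²/12² = 153/16 kN·m
  R_B = Pa²(a+3b)/L³ = 17·9²·(9+3·3)/12³ = 459/32 kN
  M_B = -Pa²b/L² = -17·9²·3/12² = -459/16 kN·m
Load 2 — triangular load w₀=19 kN/m (0→w₀ over full span):
  R_A = 3w₀L/20 = 3·19·12/20 = 171/5 kN
  M_A = w₀L²/30 = 19·12²/30 = 456/5 kN·m
  R_B = 7w₀L/20 = 7·19·12/20 = 399/5 kN
  M_B = -w₀L²/20 = -19·12²/20 = -684/5 kN·m
Load 3 — point force P=16 kN at a=4 m (b=L-a=8):
  R_A = Pb²(3a+b)/L³ = 16·8²·(3·4+8)/12³ = 320/27 kN
  M_A = Pab²/L² = 16·4·8²/12² = 256/9 kN·m
  R_B = Pa²(a+3b)/L³ = 16·4²·(4+3·8)/12³ = 112/27 kN
  M_B = -Pa²b/L² = -16·4²·8/12² = -128/9 kN·m
Superposition: R_A = 210419/4320 kN, M_A = 93029/720 kN·m, R_B = 424621/4320 kN, M_B = -129391/720 kN·m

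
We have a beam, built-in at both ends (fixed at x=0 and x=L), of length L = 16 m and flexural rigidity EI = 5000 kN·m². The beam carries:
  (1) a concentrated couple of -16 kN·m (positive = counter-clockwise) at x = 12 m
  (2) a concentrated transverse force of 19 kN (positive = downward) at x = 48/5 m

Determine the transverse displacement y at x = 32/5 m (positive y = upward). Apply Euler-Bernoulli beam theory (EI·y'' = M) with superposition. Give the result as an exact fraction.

Load 1 — applied couple M₀=-16 kN·m at a=12 m (b=L-a=4):
  y_1 = (R_Ax³/6 - M_Ax²/2)/EI  [x≤a] with R_A=-9/8, M_A=-5 = ((-9/8)·(32/5)³/6 - (-5)·(32/5)²/2)/5000 = 832/78125 m
Load 2 — point force P=19 kN at a=48/5 m (b=L-a=32/5):
  y_2 = -Pb²x²(3aL-(3a+b)x)/(6L³EI)  [x≤a] = -19·(32/5)²·(32/5)²·(3·(48/5)·16-(3·(48/5)+(32/5))·(32/5))/(6·16³·5000) = -1789952/29296875 m
Superposition: y = Σ y_i = -1477952/29296875 m ≈ -0.050447 m

y(32/5) = -1477952/29296875 m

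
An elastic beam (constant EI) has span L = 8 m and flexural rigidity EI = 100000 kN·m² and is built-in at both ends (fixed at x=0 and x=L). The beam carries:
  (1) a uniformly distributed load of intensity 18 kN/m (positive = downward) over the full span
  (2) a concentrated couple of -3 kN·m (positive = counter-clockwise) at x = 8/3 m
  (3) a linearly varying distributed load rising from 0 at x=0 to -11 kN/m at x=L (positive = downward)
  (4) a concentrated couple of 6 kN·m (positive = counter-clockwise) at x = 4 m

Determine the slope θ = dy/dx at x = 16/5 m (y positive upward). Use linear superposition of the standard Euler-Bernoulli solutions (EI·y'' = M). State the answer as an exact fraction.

Load 1 — uniform load w=18 kN/m over full span:
  θ_1 = -wx(L-x)(L-2x)/(12EI) = -18·(16/5)·(8-(16/5))·(8-2·(16/5))/(12·100000) = -144/390625 rad
Load 2 — applied couple M₀=-3 kN·m at a=8/3 m (b=L-a=16/3):
  θ_2 = (R_Ax²/2 - M_Ax - M₀(x-a))/EI  [x>a] with R_A=-1/2, M_A=0 = ((-1/2)·(16/5)²/2 - 0·(16/5) - (-3)·((16/5)-(8/3)))/100000 = -3/312500 rad
Load 3 — triangular load w₀=-11 kN/m (0→w₀ over full span):
  θ_3 = -w₀(2x(L-x)(L-2x)(x+2L)+x²(L-x)²)/(120LEI) = -(-11)·(2·(16/5)·(8-(16/5))·(8-2·(16/5))·((16/5)+2·8)+(16/5)²·(8-(16/5))²)/(120·8·100000) = 264/1953125 rad
Load 4 — applied couple M₀=6 kN·m at a=4 m (b=L-a=4):
  θ_4 = (R_Ax²/2 - M_Ax)/EI  [x≤a] with R_A=9/8, M_A=3/2 = ((9/8)·(16/5)²/2 - (3/2)·(16/5))/100000 = 3/312500 rad
Superposition: θ = Σ θ_i = -456/1953125 rad ≈ -0.000233 rad

θ(16/5) = -456/1953125 rad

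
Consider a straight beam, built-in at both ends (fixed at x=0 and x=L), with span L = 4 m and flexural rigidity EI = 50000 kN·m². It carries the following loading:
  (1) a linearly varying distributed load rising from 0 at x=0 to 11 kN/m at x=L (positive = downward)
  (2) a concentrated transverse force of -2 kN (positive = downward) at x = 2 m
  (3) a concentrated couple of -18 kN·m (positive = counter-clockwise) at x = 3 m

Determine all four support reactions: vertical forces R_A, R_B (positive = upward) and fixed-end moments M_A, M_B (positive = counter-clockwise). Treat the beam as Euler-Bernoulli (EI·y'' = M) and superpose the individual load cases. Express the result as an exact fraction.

R_A = 43/80 kN, M_A = -91/120 kN·m, R_B = 1557/80 kN, M_B = -177/40 kN·m

Load 1 — triangular load w₀=11 kN/m (0→w₀ over full span):
  R_A = 3w₀L/20 = 3·11·4/20 = 33/5 kN
  M_A = w₀L²/30 = 11·4²/30 = 88/15 kN·m
  R_B = 7w₀L/20 = 7·11·4/20 = 77/5 kN
  M_B = -w₀L²/20 = -11·4²/20 = -44/5 kN·m
Load 2 — point force P=-2 kN at a=2 m (b=L-a=2):
  R_A = Pb²(3a+b)/L³ = (-2)·2²·(3·2+2)/4³ = -1 kN
  M_A = Pab²/L² = (-2)·2·2²/4² = -1 kN·m
  R_B = Pa²(a+3b)/L³ = (-2)·2²·(2+3·2)/4³ = -1 kN
  M_B = -Pa²b/L² = -(-2)·2²·2/4² = 1 kN·m
Load 3 — applied couple M₀=-18 kN·m at a=3 m (b=L-a=1):
  R_A = 6M₀ab/L³ = 6·(-18)·3·1/4³ = -81/16 kN
  M_A = M₀b(2a-b)/L² = (-18)·1·(2·3-1)/4² = -45/8 kN·m
  R_B = -6M₀ab/L³ = -6·(-18)·3·1/4³ = 81/16 kN
  M_B = M₀a(2b-a)/L² = (-18)·3·(2·1-3)/4² = 27/8 kN·m
Superposition: R_A = 43/80 kN, M_A = -91/120 kN·m, R_B = 1557/80 kN, M_B = -177/40 kN·m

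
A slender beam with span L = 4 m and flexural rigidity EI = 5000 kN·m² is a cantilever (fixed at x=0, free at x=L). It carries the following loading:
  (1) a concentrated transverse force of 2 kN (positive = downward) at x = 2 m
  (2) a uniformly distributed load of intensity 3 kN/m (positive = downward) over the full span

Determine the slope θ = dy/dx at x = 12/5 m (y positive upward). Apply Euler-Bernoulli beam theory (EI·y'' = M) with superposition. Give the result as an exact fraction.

Load 1 — point force P=2 kN at a=2 m (b=L-a=2):
  θ_1 = -Pa²/(2EI)  [x>a] = -2·2²/(2·5000) = -1/1250 rad
Load 2 — uniform load w=3 kN/m over full span:
  θ_2 = -wx(x²-3Lx+3L²)/(6EI) = -3·(12/5)·((12/5)²-3·4·(12/5)+3·4²)/(6·5000) = -468/78125 rad
Superposition: θ = Σ θ_i = -1061/156250 rad ≈ -0.006790 rad

θ(12/5) = -1061/156250 rad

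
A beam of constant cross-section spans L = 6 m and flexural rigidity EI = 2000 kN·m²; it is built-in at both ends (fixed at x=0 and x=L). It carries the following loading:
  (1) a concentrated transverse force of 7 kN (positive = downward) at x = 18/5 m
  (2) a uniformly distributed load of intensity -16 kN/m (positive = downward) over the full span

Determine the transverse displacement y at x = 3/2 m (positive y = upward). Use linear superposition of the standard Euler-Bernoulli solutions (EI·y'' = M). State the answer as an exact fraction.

y(3/2) = 1089/80000 m

Load 1 — point force P=7 kN at a=18/5 m (b=L-a=12/5):
  y_1 = -Pb²x²(3aL-(3a+b)x)/(6L³EI)  [x≤a] = -7·(12/5)²·(3/2)²·(3·(18/5)·6-(3·(18/5)+(12/5))·(3/2))/(6·6³·2000) = -63/40000 m
Load 2 — uniform load w=-16 kN/m over full span:
  y_2 = -wx²(L-x)²/(24EI) = -(-16)·(3/2)²·(6-(3/2))²/(24·2000) = 243/16000 m
Superposition: y = Σ y_i = 1089/80000 m ≈ 0.013612 m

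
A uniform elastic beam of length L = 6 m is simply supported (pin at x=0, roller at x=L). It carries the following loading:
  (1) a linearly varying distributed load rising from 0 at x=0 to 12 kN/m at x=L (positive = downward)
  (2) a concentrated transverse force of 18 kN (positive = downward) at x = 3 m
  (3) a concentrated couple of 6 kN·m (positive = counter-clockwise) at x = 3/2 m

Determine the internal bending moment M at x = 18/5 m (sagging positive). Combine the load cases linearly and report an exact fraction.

Load 1 — triangular load w₀=12 kN/m (0→w₀ over full span):
  M_1 = w₀Lx/6 - w₀x³/(6L) = 12·6·(18/5)/6 - 12·(18/5)³/(6·6) = 3456/125 kN·m
Load 2 — point force P=18 kN at a=3 m (b=L-a=3):
  M_2 = Pa(L-x)/L  [x>a] = 18·3·(6-(18/5))/6 = 108/5 kN·m
Load 3 — applied couple M₀=6 kN·m at a=3/2 m (b=L-a=9/2):
  M_3 = M₀x/L - M₀  [x>a] = 6·(18/5)/6 - 6 = -12/5 kN·m
Superposition: M = Σ M_i = 5856/125 kN·m ≈ 46.848000 kN·m

M(18/5) = 5856/125 kN·m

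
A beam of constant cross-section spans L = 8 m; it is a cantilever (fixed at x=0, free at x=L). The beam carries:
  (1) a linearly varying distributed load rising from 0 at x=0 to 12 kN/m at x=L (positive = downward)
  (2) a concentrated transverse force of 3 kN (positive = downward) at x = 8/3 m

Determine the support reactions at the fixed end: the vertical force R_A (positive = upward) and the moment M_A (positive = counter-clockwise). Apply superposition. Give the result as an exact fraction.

R_A = 51 kN, M_A = 264 kN·m

Load 1 — triangular load w₀=12 kN/m (0→w₀ over full span):
  R_A = w₀L/2 = 12·8/2 = 48 kN
  M_A = w₀L²/3 = 12·8²/3 = 256 kN·m
Load 2 — point force P=3 kN at a=8/3 m (b=L-a=16/3):
  R_A = P = 3 kN
  M_A = Pa = 3·(8/3) = 8 kN·m
Superposition: R_A = 51 kN, M_A = 264 kN·m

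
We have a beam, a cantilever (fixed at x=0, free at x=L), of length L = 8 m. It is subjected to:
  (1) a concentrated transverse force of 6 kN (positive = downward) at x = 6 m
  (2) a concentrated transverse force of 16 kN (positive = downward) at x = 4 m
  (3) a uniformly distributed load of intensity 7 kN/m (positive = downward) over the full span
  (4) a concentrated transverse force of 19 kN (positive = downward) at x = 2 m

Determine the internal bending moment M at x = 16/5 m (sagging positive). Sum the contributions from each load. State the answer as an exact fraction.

M(16/5) = -2756/25 kN·m

Load 1 — point force P=6 kN at a=6 m (b=L-a=2):
  M_1 = -P(a-x)  [x≤a] = -6·(6-(16/5)) = -84/5 kN·m
Load 2 — point force P=16 kN at a=4 m (b=L-a=4):
  M_2 = -P(a-x)  [x≤a] = -16·(4-(16/5)) = -64/5 kN·m
Load 3 — uniform load w=7 kN/m over full span:
  M_3 = -w(L-x)²/2 = -7·(8-(16/5))²/2 = -2016/25 kN·m
Load 4 — point force P=19 kN at a=2 m (b=L-a=6):
  M_4 = 0  [x>a] = 0 kN·m
Superposition: M = Σ M_i = -2756/25 kN·m ≈ -110.240000 kN·m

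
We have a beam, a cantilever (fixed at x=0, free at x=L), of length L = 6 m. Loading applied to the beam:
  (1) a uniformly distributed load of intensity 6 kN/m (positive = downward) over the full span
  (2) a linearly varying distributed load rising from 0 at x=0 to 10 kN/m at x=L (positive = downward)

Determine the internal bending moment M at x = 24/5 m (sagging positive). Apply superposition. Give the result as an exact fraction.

Load 1 — uniform load w=6 kN/m over full span:
  M_1 = -w(L-x)²/2 = -6·(6-(24/5))²/2 = -108/25 kN·m
Load 2 — triangular load w₀=10 kN/m (0→w₀ over full span):
  M_2 = w₀Lx/2 - w₀L²/3 - w₀x³/(6L) = 10·6·(24/5)/2 - 10·6²/3 - 10·(24/5)³/(6·6) = -168/25 kN·m
Superposition: M = Σ M_i = -276/25 kN·m ≈ -11.040000 kN·m

M(24/5) = -276/25 kN·m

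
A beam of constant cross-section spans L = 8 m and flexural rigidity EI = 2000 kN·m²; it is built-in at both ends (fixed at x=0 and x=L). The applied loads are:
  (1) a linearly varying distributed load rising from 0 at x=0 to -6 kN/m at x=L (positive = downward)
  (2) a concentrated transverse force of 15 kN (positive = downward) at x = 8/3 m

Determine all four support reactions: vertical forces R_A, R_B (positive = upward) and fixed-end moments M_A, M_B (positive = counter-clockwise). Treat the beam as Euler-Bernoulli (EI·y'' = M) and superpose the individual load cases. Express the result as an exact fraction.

R_A = 176/45 kN, M_A = 224/45 kN·m, R_B = -581/45 kN, M_B = 464/45 kN·m

Load 1 — triangular load w₀=-6 kN/m (0→w₀ over full span):
  R_A = 3w₀L/20 = 3·(-6)·8/20 = -36/5 kN
  M_A = w₀L²/30 = (-6)·8²/30 = -64/5 kN·m
  R_B = 7w₀L/20 = 7·(-6)·8/20 = -84/5 kN
  M_B = -w₀L²/20 = -(-6)·8²/20 = 96/5 kN·m
Load 2 — point force P=15 kN at a=8/3 m (b=L-a=16/3):
  R_A = Pb²(3a+b)/L³ = 15·(16/3)²·(3·(8/3)+(16/3))/8³ = 100/9 kN
  M_A = Pab²/L² = 15·(8/3)·(16/3)²/8² = 160/9 kN·m
  R_B = Pa²(a+3b)/L³ = 15·(8/3)²·((8/3)+3·(16/3))/8³ = 35/9 kN
  M_B = -Pa²b/L² = -15·(8/3)²·(16/3)/8² = -80/9 kN·m
Superposition: R_A = 176/45 kN, M_A = 224/45 kN·m, R_B = -581/45 kN, M_B = 464/45 kN·m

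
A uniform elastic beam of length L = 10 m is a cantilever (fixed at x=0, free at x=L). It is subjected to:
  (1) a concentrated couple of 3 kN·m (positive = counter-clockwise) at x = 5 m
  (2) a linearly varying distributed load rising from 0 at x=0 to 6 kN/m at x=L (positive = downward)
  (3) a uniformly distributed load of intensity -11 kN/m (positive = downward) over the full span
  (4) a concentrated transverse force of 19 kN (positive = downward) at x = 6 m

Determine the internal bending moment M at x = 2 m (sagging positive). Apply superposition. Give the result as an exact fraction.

Load 1 — applied couple M₀=3 kN·m at a=5 m (b=L-a=5):
  M_1 = M₀  [x≤a] = 3 = 3 kN·m
Load 2 — triangular load w₀=6 kN/m (0→w₀ over full span):
  M_2 = w₀Lx/2 - w₀L²/3 - w₀x³/(6L) = 6·10·2/2 - 6·10²/3 - 6·2³/(6·10) = -704/5 kN·m
Load 3 — uniform load w=-11 kN/m over full span:
  M_3 = -w(L-x)²/2 = -(-11)·(10-2)²/2 = 352 kN·m
Load 4 — point force P=19 kN at a=6 m (b=L-a=4):
  M_4 = -P(a-x)  [x≤a] = -19·(6-2) = -76 kN·m
Superposition: M = Σ M_i = 691/5 kN·m ≈ 138.200000 kN·m

M(2) = 691/5 kN·m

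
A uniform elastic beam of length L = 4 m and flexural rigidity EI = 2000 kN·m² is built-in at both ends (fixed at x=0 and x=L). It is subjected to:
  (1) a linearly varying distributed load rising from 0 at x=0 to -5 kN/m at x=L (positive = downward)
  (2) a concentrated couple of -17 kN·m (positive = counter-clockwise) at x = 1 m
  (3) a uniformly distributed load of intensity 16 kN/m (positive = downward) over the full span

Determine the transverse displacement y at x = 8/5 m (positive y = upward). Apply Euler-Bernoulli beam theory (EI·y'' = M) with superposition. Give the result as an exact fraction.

y(8/5) = -78999/12500000 m

Load 1 — triangular load w₀=-5 kN/m (0→w₀ over full span):
  y_1 = -w₀x²(L-x)²(x+2L)/(120LEI) = -(-5)·(8/5)²·(4-(8/5))²·((8/5)+2·4)/(120·4·2000) = 288/390625 m
Load 2 — applied couple M₀=-17 kN·m at a=1 m (b=L-a=3):
  y_2 = (R_Ax³/6 - M_Ax²/2 - M₀(x-a)²/2)/EI  [x>a] with R_A=-153/32, M_A=51/16 = ((-153/32)·(8/5)³/6 - (51/16)·(8/5)²/2 - (-17)·((8/5)-1)²/2)/2000 = -1071/500000 m
Load 3 — uniform load w=16 kN/m over full span:
  y_3 = -wx²(L-x)²/(24EI) = -16·(8/5)²·(4-(8/5))²/(24·2000) = -384/78125 m
Superposition: y = Σ y_i = -78999/12500000 m ≈ -0.006320 m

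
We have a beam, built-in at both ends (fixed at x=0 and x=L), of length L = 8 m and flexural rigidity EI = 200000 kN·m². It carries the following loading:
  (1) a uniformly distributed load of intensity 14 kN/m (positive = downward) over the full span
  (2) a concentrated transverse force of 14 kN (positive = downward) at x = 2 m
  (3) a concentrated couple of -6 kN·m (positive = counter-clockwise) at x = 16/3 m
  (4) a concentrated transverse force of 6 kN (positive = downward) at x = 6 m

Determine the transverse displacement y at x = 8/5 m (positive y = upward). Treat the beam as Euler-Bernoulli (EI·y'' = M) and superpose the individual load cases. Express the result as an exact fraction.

Load 1 — uniform load w=14 kN/m over full span:
  y_1 = -wx²(L-x)²/(24EI) = -14·(8/5)²·(8-(8/5))²/(24·200000) = -1792/5859375 m
Load 2 — point force P=14 kN at a=2 m (b=L-a=6):
  y_2 = -Pb²x²(3aL-(3a+b)x)/(6L³EI)  [x≤a] = -14·6²·(8/5)²·(3·2·8-(3·2+6)·(8/5))/(6·8³·200000) = -189/3125000 m
Load 3 — applied couple M₀=-6 kN·m at a=16/3 m (b=L-a=8/3):
  y_3 = (R_Ax³/6 - M_Ax²/2)/EI  [x≤a] with R_A=-1, M_A=-2 = ((-1)·(8/5)³/6 - (-2)·(8/5)²/2)/200000 = 11/1171875 m
Load 4 — point force P=6 kN at a=6 m (b=L-a=2):
  y_4 = -Pb²x²(3aL-(3a+b)x)/(6L³EI)  [x≤a] = -6·2²·(8/5)²·(3·6·8-(3·6+2)·(8/5))/(6·8³·200000) = -7/625000 m
Superposition: y = Σ y_i = -719/1953125 m ≈ -0.000368 m

y(8/5) = -719/1953125 m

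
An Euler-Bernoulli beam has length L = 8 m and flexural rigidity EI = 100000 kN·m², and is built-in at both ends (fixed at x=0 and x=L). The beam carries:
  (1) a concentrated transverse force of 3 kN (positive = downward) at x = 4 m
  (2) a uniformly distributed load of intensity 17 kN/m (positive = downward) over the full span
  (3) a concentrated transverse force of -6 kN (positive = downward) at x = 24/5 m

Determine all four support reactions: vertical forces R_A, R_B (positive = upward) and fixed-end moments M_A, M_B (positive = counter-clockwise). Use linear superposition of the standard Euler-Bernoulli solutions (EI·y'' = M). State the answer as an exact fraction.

R_A = 16847/250 kN, M_A = 33397/375 kN·m, R_B = 16403/250 kN, M_B = -32533/375 kN·m

Load 1 — point force P=3 kN at a=4 m (b=L-a=4):
  R_A = Pb²(3a+b)/L³ = 3·4²·(3·4+4)/8³ = 3/2 kN
  M_A = Pab²/L² = 3·4·4²/8² = 3 kN·m
  R_B = Pa²(a+3b)/L³ = 3·4²·(4+3·4)/8³ = 3/2 kN
  M_B = -Pa²b/L² = -3·4²·4/8² = -3 kN·m
Load 2 — uniform load w=17 kN/m over full span:
  R_A = wL/2 = 17·8/2 = 68 kN
  M_A = wL²/12 = 17·8²/12 = 272/3 kN·m
  R_B = wL/2 = 17·8/2 = 68 kN
  M_B = -wL²/12 = -17·8²/12 = -272/3 kN·m
Load 3 — point force P=-6 kN at a=24/5 m (b=L-a=16/5):
  R_A = Pb²(3a+b)/L³ = (-6)·(16/5)²·(3·(24/5)+(16/5))/8³ = -264/125 kN
  M_A = Pab²/L² = (-6)·(24/5)·(16/5)²/8² = -576/125 kN·m
  R_B = Pa²(a+3b)/L³ = (-6)·(24/5)²·((24/5)+3·(16/5))/8³ = -486/125 kN
  M_B = -Pa²b/L² = -(-6)·(24/5)²·(16/5)/8² = 864/125 kN·m
Superposition: R_A = 16847/250 kN, M_A = 33397/375 kN·m, R_B = 16403/250 kN, M_B = -32533/375 kN·m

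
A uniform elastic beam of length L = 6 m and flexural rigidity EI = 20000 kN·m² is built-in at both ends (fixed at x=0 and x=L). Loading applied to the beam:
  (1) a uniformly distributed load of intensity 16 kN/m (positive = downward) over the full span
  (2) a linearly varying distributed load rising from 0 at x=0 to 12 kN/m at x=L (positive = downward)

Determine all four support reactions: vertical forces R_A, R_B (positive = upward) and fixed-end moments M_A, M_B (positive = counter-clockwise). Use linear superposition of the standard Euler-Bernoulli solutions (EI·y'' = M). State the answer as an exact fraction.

Load 1 — uniform load w=16 kN/m over full span:
  R_A = wL/2 = 16·6/2 = 48 kN
  M_A = wL²/12 = 16·6²/12 = 48 kN·m
  R_B = wL/2 = 16·6/2 = 48 kN
  M_B = -wL²/12 = -16·6²/12 = -48 kN·m
Load 2 — triangular load w₀=12 kN/m (0→w₀ over full span):
  R_A = 3w₀L/20 = 3·12·6/20 = 54/5 kN
  M_A = w₀L²/30 = 12·6²/30 = 72/5 kN·m
  R_B = 7w₀L/20 = 7·12·6/20 = 126/5 kN
  M_B = -w₀L²/20 = -12·6²/20 = -108/5 kN·m
Superposition: R_A = 294/5 kN, M_A = 312/5 kN·m, R_B = 366/5 kN, M_B = -348/5 kN·m

R_A = 294/5 kN, M_A = 312/5 kN·m, R_B = 366/5 kN, M_B = -348/5 kN·m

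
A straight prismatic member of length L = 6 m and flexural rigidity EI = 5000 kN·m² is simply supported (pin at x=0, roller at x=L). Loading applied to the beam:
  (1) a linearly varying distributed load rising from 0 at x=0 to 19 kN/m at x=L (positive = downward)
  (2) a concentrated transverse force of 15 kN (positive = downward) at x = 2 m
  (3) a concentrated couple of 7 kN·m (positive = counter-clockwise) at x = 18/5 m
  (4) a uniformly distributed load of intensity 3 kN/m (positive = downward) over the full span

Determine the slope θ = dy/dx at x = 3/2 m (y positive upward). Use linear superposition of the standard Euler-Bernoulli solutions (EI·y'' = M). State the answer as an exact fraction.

θ(3/2) = -1959673/96000000 rad

Load 1 — triangular load w₀=19 kN/m (0→w₀ over full span):
  θ_1 = -w₀(7L⁴-30L²x²+15x⁴)/(360LEI) = -19·(7·6⁴-30·6²·(3/2)²+15·(3/2)⁴)/(360·6·5000) = -75639/6400000 rad
Load 2 — point force P=15 kN at a=2 m (b=L-a=4):
  θ_2 = -Pb(L²-b²-3x²)/(6LEI)  [x≤a] = -15·4·(6²-4²-3·(3/2)²)/(6·6·5000) = -53/12000 rad
Load 3 — applied couple M₀=7 kN·m at a=18/5 m (b=L-a=12/5):
  θ_3 = (M₀x²/(2L)+C₁)/EI  [x≤a] with C₁=M₀(3b²-L²)/(6L)=-91/25 = (7·(3/2)²/(2·6)+(-91/25))/5000 = -931/2000000 rad
Load 4 — uniform load w=3 kN/m over full span:
  θ_4 = -w(L³-6Lx²+4x³)/(24EI) = -3·(6³-6·6·(3/2)²+4·(3/2)³)/(24·5000) = -297/80000 rad
Superposition: θ = Σ θ_i = -1959673/96000000 rad ≈ -0.020413 rad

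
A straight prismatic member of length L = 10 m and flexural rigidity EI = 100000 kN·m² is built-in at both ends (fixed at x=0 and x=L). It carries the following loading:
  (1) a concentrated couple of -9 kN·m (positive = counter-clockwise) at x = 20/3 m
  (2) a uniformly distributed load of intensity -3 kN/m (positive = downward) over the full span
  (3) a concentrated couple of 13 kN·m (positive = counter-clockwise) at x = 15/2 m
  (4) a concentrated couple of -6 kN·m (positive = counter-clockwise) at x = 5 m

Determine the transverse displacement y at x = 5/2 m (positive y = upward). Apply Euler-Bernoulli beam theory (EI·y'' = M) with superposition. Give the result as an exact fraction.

y(5/2) = 447/1024000 m

Load 1 — applied couple M₀=-9 kN·m at a=20/3 m (b=L-a=10/3):
  y_1 = (R_Ax³/6 - M_Ax²/2)/EI  [x≤a] with R_A=-6/5, M_A=-3 = ((-6/5)·(5/2)³/6 - (-3)·(5/2)²/2)/100000 = 1/16000 m
Load 2 — uniform load w=-3 kN/m over full span:
  y_2 = -wx²(L-x)²/(24EI) = -(-3)·(5/2)²·(10-(5/2))²/(24·100000) = 9/20480 m
Load 3 — applied couple M₀=13 kN·m at a=15/2 m (b=L-a=5/2):
  y_3 = (R_Ax³/6 - M_Ax²/2)/EI  [x≤a] with R_A=117/80, M_A=65/16 = ((117/80)·(5/2)³/6 - (65/16)·(5/2)²/2)/100000 = -91/1024000 m
Load 4 — applied couple M₀=-6 kN·m at a=5 m (b=L-a=5):
  y_4 = (R_Ax³/6 - M_Ax²/2)/EI  [x≤a] with R_A=-9/10, M_A=-3/2 = ((-9/10)·(5/2)³/6 - (-3/2)·(5/2)²/2)/100000 = 3/128000 m
Superposition: y = Σ y_i = 447/1024000 m ≈ 0.000437 m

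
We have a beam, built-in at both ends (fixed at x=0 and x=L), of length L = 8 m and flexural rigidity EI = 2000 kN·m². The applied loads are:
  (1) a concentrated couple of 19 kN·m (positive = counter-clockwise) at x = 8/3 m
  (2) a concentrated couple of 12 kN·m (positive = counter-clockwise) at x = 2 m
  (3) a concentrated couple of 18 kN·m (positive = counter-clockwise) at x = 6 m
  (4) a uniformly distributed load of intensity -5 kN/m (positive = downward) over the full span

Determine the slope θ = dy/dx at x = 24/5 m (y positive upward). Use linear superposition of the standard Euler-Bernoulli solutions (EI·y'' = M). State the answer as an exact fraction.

Load 1 — applied couple M₀=19 kN·m at a=8/3 m (b=L-a=16/3):
  θ_1 = (R_Ax²/2 - M_Ax - M₀(x-a))/EI  [x>a] with R_A=19/6, M_A=0 = ((19/6)·(24/5)²/2 - 0·(24/5) - 19·((24/5)-(8/3)))/2000 = -19/9375 rad
Load 2 — applied couple M₀=12 kN·m at a=2 m (b=L-a=6):
  θ_2 = (R_Ax²/2 - M_Ax - M₀(x-a))/EI  [x>a] with R_A=27/16, M_A=-9/4 = ((27/16)·(24/5)²/2 - (-9/4)·(24/5) - 12·((24/5)-2))/2000 = -21/12500 rad
Load 3 — applied couple M₀=18 kN·m at a=6 m (b=L-a=2):
  θ_3 = (R_Ax²/2 - M_Ax)/EI  [x≤a] with R_A=81/32, M_A=45/8 = ((81/32)·(24/5)²/2 - (45/8)·(24/5))/2000 = 27/25000 rad
Load 4 — uniform load w=-5 kN/m over full span:
  θ_4 = -wx(L-x)(L-2x)/(12EI) = -(-5)·(24/5)·(8-(24/5))·(8-2·(24/5))/(12·2000) = -16/3125 rad
Superposition: θ = Σ θ_i = -581/75000 rad ≈ -0.007747 rad

θ(24/5) = -581/75000 rad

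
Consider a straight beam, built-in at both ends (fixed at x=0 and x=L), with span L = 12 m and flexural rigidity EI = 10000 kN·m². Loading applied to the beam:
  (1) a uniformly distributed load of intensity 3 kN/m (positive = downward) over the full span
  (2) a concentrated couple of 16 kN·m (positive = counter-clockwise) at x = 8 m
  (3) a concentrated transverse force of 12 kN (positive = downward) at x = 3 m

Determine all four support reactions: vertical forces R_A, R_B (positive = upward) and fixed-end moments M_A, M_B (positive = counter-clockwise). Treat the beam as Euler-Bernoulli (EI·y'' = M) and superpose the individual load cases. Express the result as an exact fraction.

R_A = 2153/72 kN, M_A = 739/12 kN·m, R_B = 1303/72 kN, M_B = -171/4 kN·m

Load 1 — uniform load w=3 kN/m over full span:
  R_A = wL/2 = 3·12/2 = 18 kN
  M_A = wL²/12 = 3·12²/12 = 36 kN·m
  R_B = wL/2 = 3·12/2 = 18 kN
  M_B = -wL²/12 = -3·12²/12 = -36 kN·m
Load 2 — applied couple M₀=16 kN·m at a=8 m (b=L-a=4):
  R_A = 6M₀ab/L³ = 6·16·8·4/12³ = 16/9 kN
  M_A = M₀b(2a-b)/L² = 16·4·(2·8-4)/12² = 16/3 kN·m
  R_B = -6M₀ab/L³ = -6·16·8·4/12³ = -16/9 kN
  M_B = M₀a(2b-a)/L² = 16·8·(2·4-8)/12² = 0 kN·m
Load 3 — point force P=12 kN at a=3 m (b=L-a=9):
  R_A = Pb²(3a+b)/L³ = 12·9²·(3·3+9)/12³ = 81/8 kN
  M_A = Pab²/L² = 12·3·9²/12² = 81/4 kN·m
  R_B = Pa²(a+3b)/L³ = 12·3²·(3+3·9)/12³ = 15/8 kN
  M_B = -Pa²b/L² = -12·3²·9/12² = -27/4 kN·m
Superposition: R_A = 2153/72 kN, M_A = 739/12 kN·m, R_B = 1303/72 kN, M_B = -171/4 kN·m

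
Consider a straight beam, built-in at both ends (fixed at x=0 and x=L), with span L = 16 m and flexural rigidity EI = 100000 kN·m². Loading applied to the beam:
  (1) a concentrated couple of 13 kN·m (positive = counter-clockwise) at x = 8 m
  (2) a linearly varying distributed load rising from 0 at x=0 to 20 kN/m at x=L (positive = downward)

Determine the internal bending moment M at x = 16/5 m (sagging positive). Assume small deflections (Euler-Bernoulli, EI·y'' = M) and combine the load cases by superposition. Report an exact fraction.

Load 1 — applied couple M₀=13 kN·m at a=8 m (b=L-a=8):
  M_1 = R_Ax - M_A  [x≤a] with R_A=39/32, M_A=13/4 = (39/32)·(16/5) - (13/4) = 13/20 kN·m
Load 2 — triangular load w₀=20 kN/m (0→w₀ over full span):
  M_2 = 3w₀Lx/20 - w₀L²/30 - w₀x³/(6L) = 3·20·16·(16/5)/20 - 20·16²/30 - 20·(16/5)³/(6·16) = -1792/75 kN·m
Superposition: M = Σ M_i = -6973/300 kN·m ≈ -23.243333 kN·m

M(16/5) = -6973/300 kN·m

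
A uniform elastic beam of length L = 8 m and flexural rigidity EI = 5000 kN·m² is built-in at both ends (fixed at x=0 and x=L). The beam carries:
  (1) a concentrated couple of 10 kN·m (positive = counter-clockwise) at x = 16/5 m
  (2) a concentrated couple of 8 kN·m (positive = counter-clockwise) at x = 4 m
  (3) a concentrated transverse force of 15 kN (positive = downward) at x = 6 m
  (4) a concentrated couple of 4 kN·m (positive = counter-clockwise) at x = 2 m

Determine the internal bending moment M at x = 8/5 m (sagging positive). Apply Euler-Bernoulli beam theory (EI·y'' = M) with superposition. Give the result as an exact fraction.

Load 1 — applied couple M₀=10 kN·m at a=16/5 m (b=L-a=24/5):
  M_1 = R_Ax - M_A  [x≤a] with R_A=9/5, M_A=6/5 = (9/5)·(8/5) - (6/5) = 42/25 kN·m
Load 2 — applied couple M₀=8 kN·m at a=4 m (b=L-a=4):
  M_2 = R_Ax - M_A  [x≤a] with R_A=3/2, M_A=2 = (3/2)·(8/5) - 2 = 2/5 kN·m
Load 3 — point force P=15 kN at a=6 m (b=L-a=2):
  M_3 = Pb²(3a+b)x/L³ - Pab²/L²  [x≤a] = 15·2²·(3·6+2)·(8/5)/8³ - 15·6·2²/8² = -15/8 kN·m
Load 4 — applied couple M₀=4 kN·m at a=2 m (b=L-a=6):
  M_4 = R_Ax - M_A  [x≤a] with R_A=9/16, M_A=-3/4 = (9/16)·(8/5) - (-3/4) = 33/20 kN·m
Superposition: M = Σ M_i = 371/200 kN·m ≈ 1.855000 kN·m

M(8/5) = 371/200 kN·m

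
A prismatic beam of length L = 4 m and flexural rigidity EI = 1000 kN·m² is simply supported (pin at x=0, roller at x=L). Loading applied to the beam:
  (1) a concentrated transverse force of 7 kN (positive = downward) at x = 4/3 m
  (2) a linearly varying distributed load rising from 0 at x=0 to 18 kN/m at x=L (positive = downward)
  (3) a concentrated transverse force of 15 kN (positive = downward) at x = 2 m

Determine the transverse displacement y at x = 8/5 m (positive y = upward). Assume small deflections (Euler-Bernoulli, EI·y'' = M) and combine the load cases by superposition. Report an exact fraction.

Load 1 — point force P=7 kN at a=4/3 m (b=L-a=8/3):
  y_1 = -Pa(L-x)(2Lx-a²-x²)/(6LEI)  [x>a] = -7·(4/3)·(4-(8/5))·(2·4·(8/5)-(4/3)²-(8/5)²)/(6·4·1000) = -3332/421875 m
Load 2 — triangular load w₀=18 kN/m (0→w₀ over full span):
  y_2 = -w₀x(7L⁴-10L²x²+3x⁴)/(360LEI) = -18·(8/5)·(7·4⁴-10·4²·(8/5)²+3·(8/5)⁴)/(360·4·1000) = -54768/1953125 m
Load 3 — point force P=15 kN at a=2 m (b=L-a=2):
  y_3 = -Pbx(L²-b²-x²)/(6LEI)  [x≤a] = -15·2·(8/5)·(4²-2²-(8/5)²)/(6·4·1000) = -59/3125 m
Superposition: y = Σ y_i = -2890861/52734375 m ≈ -0.054819 m

y(8/5) = -2890861/52734375 m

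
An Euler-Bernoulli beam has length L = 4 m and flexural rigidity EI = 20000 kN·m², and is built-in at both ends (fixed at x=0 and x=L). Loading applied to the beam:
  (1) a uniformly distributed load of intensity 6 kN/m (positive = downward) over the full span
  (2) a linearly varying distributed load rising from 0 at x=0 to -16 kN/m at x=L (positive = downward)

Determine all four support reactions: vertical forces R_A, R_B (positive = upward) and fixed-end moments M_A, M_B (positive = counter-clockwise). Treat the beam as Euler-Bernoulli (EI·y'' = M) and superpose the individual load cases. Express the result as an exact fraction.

Load 1 — uniform load w=6 kN/m over full span:
  R_A = wL/2 = 6·4/2 = 12 kN
  M_A = wL²/12 = 6·4²/12 = 8 kN·m
  R_B = wL/2 = 6·4/2 = 12 kN
  M_B = -wL²/12 = -6·4²/12 = -8 kN·m
Load 2 — triangular load w₀=-16 kN/m (0→w₀ over full span):
  R_A = 3w₀L/20 = 3·(-16)·4/20 = -48/5 kN
  M_A = w₀L²/30 = (-16)·4²/30 = -128/15 kN·m
  R_B = 7w₀L/20 = 7·(-16)·4/20 = -112/5 kN
  M_B = -w₀L²/20 = -(-16)·4²/20 = 64/5 kN·m
Superposition: R_A = 12/5 kN, M_A = -8/15 kN·m, R_B = -52/5 kN, M_B = 24/5 kN·m

R_A = 12/5 kN, M_A = -8/15 kN·m, R_B = -52/5 kN, M_B = 24/5 kN·m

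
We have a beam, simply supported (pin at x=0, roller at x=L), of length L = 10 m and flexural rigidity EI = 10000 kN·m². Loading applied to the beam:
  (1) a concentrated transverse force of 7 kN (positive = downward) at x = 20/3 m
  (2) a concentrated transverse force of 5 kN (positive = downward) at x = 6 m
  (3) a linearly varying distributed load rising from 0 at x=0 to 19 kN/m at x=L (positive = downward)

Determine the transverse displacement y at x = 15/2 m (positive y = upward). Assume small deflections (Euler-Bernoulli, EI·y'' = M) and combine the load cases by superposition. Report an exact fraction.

y(15/2) = -9024827/82944000 m

Load 1 — point force P=7 kN at a=20/3 m (b=L-a=10/3):
  y_1 = -Pa(L-x)(2Lx-a²-x²)/(6LEI)  [x>a] = -7·(20/3)·(10-(15/2))·(2·10·(15/2)-(20/3)²-(15/2)²)/(6·10·10000) = -497/51840 m
Load 2 — point force P=5 kN at a=6 m (b=L-a=4):
  y_2 = -Pa(L-x)(2Lx-a²-x²)/(6LEI)  [x>a] = -5·6·(10-(15/2))·(2·10·(15/2)-6²-(15/2)²)/(6·10·10000) = -231/32000 m
Load 3 — triangular load w₀=19 kN/m (0→w₀ over full span):
  y_3 = -w₀x(7L⁴-10L²x²+3x⁴)/(360LEI) = -19·(15/2)·(7·10⁴-10·10²·(15/2)²+3·(15/2)⁴)/(360·10·10000) = -2261/24576 m
Superposition: y = Σ y_i = -9024827/82944000 m ≈ -0.108806 m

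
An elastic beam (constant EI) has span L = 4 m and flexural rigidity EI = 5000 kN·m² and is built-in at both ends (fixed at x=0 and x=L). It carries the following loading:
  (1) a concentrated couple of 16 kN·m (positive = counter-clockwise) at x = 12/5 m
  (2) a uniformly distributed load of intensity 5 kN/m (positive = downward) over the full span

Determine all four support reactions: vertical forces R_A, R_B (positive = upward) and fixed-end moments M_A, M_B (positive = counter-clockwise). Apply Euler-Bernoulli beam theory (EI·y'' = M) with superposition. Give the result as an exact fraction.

R_A = 394/25 kN, M_A = 884/75 kN·m, R_B = 106/25 kN, M_B = -356/75 kN·m

Load 1 — applied couple M₀=16 kN·m at a=12/5 m (b=L-a=8/5):
  R_A = 6M₀ab/L³ = 6·16·(12/5)·(8/5)/4³ = 144/25 kN
  M_A = M₀b(2a-b)/L² = 16·(8/5)·(2·(12/5)-(8/5))/4² = 128/25 kN·m
  R_B = -6M₀ab/L³ = -6·16·(12/5)·(8/5)/4³ = -144/25 kN
  M_B = M₀a(2b-a)/L² = 16·(12/5)·(2·(8/5)-(12/5))/4² = 48/25 kN·m
Load 2 — uniform load w=5 kN/m over full span:
  R_A = wL/2 = 5·4/2 = 10 kN
  M_A = wL²/12 = 5·4²/12 = 20/3 kN·m
  R_B = wL/2 = 5·4/2 = 10 kN
  M_B = -wL²/12 = -5·4²/12 = -20/3 kN·m
Superposition: R_A = 394/25 kN, M_A = 884/75 kN·m, R_B = 106/25 kN, M_B = -356/75 kN·m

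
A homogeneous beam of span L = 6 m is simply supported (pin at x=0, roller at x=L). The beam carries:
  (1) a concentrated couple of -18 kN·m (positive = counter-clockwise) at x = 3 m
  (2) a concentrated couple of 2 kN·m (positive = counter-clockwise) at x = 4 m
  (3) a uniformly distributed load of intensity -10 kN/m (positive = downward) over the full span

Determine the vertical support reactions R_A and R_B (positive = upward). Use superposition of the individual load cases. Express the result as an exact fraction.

Load 1 — applied couple M₀=-18 kN·m at a=3 m (b=L-a=3):
  R_A = M₀/L = (-18)/6 = -3 kN
  R_B = -M₀/L = -(-18)/6 = 3 kN
Load 2 — applied couple M₀=2 kN·m at a=4 m (b=L-a=2):
  R_A = M₀/L = 2/6 = 1/3 kN
  R_B = -M₀/L = -2/6 = -1/3 kN
Load 3 — uniform load w=-10 kN/m over full span:
  R_A = wL/2 = (-10)·6/2 = -30 kN
  R_B = wL/2 = (-10)·6/2 = -30 kN
Superposition: R_A = -98/3 kN, R_B = -82/3 kN

R_A = -98/3 kN, R_B = -82/3 kN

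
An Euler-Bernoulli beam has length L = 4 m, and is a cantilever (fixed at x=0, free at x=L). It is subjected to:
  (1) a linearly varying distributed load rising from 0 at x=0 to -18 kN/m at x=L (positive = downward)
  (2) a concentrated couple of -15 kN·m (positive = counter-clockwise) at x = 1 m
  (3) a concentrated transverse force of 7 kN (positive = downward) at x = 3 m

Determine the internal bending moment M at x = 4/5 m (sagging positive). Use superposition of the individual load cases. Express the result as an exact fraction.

M(4/5) = 4648/125 kN·m

Load 1 — triangular load w₀=-18 kN/m (0→w₀ over full span):
  M_1 = w₀Lx/2 - w₀L²/3 - w₀x³/(6L) = (-18)·4·(4/5)/2 - (-18)·4²/3 - (-18)·(4/5)³/(6·4) = 8448/125 kN·m
Load 2 — applied couple M₀=-15 kN·m at a=1 m (b=L-a=3):
  M_2 = M₀  [x≤a] = (-15) = -15 kN·m
Load 3 — point force P=7 kN at a=3 m (b=L-a=1):
  M_3 = -P(a-x)  [x≤a] = -7·(3-(4/5)) = -77/5 kN·m
Superposition: M = Σ M_i = 4648/125 kN·m ≈ 37.184000 kN·m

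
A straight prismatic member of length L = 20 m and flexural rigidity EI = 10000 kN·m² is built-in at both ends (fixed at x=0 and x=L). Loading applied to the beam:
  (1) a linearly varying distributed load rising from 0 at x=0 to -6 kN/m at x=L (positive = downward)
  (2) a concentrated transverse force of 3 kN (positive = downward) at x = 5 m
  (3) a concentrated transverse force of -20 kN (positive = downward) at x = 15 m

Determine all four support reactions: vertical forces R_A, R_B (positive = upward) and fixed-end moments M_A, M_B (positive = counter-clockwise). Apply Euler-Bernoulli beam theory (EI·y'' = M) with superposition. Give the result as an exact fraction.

R_A = -595/32 kN, M_A = -1445/16 kN·m, R_B = -1869/32 kN, M_B = 2775/16 kN·m

Load 1 — triangular load w₀=-6 kN/m (0→w₀ over full span):
  R_A = 3w₀L/20 = 3·(-6)·20/20 = -18 kN
  M_A = w₀L²/30 = (-6)·20²/30 = -80 kN·m
  R_B = 7w₀L/20 = 7·(-6)·20/20 = -42 kN
  M_B = -w₀L²/20 = -(-6)·20²/20 = 120 kN·m
Load 2 — point force P=3 kN at a=5 m (b=L-a=15):
  R_A = Pb²(3a+b)/L³ = 3·15²·(3·5+15)/20³ = 81/32 kN
  M_A = Pab²/L² = 3·5·15²/20² = 135/16 kN·m
  R_B = Pa²(a+3b)/L³ = 3·5²·(5+3·15)/20³ = 15/32 kN
  M_B = -Pa²b/L² = -3·5²·15/20² = -45/16 kN·m
Load 3 — point force P=-20 kN at a=15 m (b=L-a=5):
  R_A = Pb²(3a+b)/L³ = (-20)·5²·(3·15+5)/20³ = -25/8 kN
  M_A = Pab²/L² = (-20)·15·5²/20² = -75/4 kN·m
  R_B = Pa²(a+3b)/L³ = (-20)·15²·(15+3·5)/20³ = -135/8 kN
  M_B = -Pa²b/L² = -(-20)·15²·5/20² = 225/4 kN·m
Superposition: R_A = -595/32 kN, M_A = -1445/16 kN·m, R_B = -1869/32 kN, M_B = 2775/16 kN·m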